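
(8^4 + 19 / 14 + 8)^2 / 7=3303375625 / 1372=2407708.18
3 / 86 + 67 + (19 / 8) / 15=346717 / 5160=67.19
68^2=4624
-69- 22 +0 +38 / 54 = -2438 / 27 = -90.30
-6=-6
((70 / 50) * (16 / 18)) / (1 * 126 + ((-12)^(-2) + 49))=896 / 126005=0.01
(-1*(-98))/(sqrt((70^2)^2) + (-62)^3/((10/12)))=-0.00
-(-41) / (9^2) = 41 / 81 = 0.51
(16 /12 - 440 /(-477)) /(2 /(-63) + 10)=1883 /8321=0.23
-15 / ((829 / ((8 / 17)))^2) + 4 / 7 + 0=794443876 / 1390288543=0.57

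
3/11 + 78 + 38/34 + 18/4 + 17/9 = 288733/3366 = 85.78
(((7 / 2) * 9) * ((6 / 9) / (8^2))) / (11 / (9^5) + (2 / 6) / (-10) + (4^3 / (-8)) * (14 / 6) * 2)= -6200145 / 706065056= -0.01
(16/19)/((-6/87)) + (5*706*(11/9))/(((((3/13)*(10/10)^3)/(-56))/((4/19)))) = -113079224/513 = -220427.34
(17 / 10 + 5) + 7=137 / 10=13.70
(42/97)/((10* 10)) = 21/4850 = 0.00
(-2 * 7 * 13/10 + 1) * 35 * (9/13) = -5418/13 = -416.77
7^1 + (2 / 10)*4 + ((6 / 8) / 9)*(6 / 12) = 941 / 120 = 7.84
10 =10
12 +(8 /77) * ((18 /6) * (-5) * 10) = -276 /77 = -3.58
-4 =-4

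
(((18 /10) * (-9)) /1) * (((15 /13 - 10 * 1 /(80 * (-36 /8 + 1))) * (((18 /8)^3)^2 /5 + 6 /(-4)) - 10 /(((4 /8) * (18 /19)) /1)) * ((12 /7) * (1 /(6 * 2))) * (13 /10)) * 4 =-4814216433 /50176000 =-95.95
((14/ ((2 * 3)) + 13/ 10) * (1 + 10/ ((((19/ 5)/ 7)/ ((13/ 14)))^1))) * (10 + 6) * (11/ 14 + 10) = 22647584/ 1995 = 11352.17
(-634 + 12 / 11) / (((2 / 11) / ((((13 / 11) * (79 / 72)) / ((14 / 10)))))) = -17874935 / 5544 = -3224.19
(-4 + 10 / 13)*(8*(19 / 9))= -2128 / 39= -54.56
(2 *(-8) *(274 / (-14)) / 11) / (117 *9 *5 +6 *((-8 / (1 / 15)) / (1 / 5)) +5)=1096 / 64295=0.02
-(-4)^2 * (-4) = 64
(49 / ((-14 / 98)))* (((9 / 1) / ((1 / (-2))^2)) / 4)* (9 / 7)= -3969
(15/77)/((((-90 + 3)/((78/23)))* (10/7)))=-39/7337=-0.01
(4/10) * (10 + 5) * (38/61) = 228/61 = 3.74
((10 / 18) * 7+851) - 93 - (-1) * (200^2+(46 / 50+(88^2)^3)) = 104490928698032 / 225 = 464404127546.81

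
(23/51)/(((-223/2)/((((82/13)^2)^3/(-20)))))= 3496076721376/274476493785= 12.74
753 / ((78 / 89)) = 22339 / 26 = 859.19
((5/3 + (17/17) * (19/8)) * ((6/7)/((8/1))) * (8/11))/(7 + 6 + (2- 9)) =97/1848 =0.05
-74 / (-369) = 74 / 369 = 0.20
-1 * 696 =-696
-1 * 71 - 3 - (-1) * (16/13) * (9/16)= -953/13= -73.31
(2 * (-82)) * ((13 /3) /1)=-710.67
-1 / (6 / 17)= -17 / 6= -2.83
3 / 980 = 0.00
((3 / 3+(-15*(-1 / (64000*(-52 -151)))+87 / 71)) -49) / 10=-8629286613 / 1844864000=-4.68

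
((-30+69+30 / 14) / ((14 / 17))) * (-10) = -24480 / 49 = -499.59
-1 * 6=-6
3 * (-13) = -39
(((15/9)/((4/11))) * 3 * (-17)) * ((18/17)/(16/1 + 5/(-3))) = -1485/86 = -17.27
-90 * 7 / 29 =-630 / 29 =-21.72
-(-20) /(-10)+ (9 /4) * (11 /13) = -5 /52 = -0.10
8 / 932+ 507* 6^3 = 25516298 / 233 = 109512.01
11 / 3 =3.67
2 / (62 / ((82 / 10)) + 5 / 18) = 1476 / 5785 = 0.26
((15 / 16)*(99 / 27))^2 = 3025 / 256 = 11.82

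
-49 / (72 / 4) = -49 / 18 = -2.72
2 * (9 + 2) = 22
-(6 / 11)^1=-6 / 11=-0.55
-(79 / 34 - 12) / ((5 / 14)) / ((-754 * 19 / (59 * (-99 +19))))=1087016 / 121771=8.93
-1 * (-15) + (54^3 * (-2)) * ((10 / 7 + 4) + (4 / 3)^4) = -2704922.14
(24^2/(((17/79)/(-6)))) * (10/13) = -2730240/221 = -12354.03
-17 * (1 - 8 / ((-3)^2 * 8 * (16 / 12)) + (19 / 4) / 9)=-221 / 9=-24.56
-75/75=-1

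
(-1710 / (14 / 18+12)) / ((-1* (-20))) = -1539 / 230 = -6.69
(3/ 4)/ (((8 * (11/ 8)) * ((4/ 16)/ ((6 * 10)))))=180/ 11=16.36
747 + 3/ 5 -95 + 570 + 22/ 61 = 373003/ 305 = 1222.96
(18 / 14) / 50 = 9 / 350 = 0.03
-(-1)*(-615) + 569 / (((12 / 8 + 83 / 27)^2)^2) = -2284252080951 / 3722098081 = -613.70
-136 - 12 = -148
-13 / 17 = -0.76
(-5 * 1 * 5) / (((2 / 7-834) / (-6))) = -525 / 2918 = -0.18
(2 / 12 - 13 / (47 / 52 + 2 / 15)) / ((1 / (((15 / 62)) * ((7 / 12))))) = -2101085 / 1203792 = -1.75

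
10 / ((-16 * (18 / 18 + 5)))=-5 / 48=-0.10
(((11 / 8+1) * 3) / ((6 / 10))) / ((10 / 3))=57 / 16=3.56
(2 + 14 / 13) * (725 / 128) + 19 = 7577 / 208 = 36.43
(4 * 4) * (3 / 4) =12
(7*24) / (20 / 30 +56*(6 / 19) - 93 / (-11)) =6.27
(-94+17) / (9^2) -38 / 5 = -3463 / 405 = -8.55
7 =7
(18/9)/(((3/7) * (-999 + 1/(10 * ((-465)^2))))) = -10090500/2160087749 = -0.00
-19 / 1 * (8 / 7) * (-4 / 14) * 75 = 22800 / 49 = 465.31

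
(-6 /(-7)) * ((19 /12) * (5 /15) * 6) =2.71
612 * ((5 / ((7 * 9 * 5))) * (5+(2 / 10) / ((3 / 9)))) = 272 / 5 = 54.40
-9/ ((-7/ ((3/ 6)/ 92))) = 0.01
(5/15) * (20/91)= 20/273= 0.07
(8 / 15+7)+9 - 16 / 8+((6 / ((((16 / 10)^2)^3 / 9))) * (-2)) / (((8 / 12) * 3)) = 22245571 / 1966080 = 11.31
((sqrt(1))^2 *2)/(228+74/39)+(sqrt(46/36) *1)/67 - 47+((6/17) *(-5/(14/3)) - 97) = -77017782/533477+sqrt(46)/402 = -144.35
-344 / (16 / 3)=-129 / 2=-64.50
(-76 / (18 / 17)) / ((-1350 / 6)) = 646 / 2025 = 0.32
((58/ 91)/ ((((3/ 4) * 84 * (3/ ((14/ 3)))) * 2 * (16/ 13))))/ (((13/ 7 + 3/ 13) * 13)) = 29/ 123120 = 0.00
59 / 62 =0.95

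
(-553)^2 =305809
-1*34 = -34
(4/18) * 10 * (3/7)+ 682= 14342/21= 682.95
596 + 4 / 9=5368 / 9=596.44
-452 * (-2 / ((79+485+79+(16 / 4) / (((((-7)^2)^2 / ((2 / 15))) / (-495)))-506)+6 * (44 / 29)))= 62944616 / 10165381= 6.19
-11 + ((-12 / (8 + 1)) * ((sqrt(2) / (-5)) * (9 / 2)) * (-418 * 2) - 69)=-5016 * sqrt(2) / 5 - 80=-1498.74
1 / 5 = 0.20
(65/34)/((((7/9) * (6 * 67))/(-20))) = -975/7973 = -0.12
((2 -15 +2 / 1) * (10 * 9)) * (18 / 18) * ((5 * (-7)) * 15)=519750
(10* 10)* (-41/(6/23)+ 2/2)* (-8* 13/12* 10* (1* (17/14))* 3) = 103538500/21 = 4930404.76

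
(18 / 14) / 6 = 3 / 14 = 0.21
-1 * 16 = -16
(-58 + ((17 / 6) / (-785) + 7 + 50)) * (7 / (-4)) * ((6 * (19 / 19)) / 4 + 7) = 562513 / 37680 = 14.93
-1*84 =-84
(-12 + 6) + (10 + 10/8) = 21/4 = 5.25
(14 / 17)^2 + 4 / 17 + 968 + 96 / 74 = 10374464 / 10693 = 970.21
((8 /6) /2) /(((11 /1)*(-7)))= -2 /231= -0.01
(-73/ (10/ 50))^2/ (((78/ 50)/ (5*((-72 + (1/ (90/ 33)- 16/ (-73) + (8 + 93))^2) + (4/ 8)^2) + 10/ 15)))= 3071922189625/ 702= 4375957535.08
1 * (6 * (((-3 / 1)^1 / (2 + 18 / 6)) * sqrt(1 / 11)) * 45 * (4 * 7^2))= -31752 * sqrt(11) / 11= -9573.59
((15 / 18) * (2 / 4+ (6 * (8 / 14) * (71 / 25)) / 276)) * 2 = 4309 / 4830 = 0.89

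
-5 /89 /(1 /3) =-15 /89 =-0.17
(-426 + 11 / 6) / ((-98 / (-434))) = -78895 / 42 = -1878.45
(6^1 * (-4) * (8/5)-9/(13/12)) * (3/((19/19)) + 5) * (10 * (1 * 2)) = -97152/13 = -7473.23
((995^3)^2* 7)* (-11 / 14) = -10674097602918921875 / 2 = -5337048801459460937.50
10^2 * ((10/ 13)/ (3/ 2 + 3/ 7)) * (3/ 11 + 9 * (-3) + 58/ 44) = -301000/ 297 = -1013.47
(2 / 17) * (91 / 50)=91 / 425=0.21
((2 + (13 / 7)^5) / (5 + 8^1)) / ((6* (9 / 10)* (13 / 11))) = 7423295 / 25563447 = 0.29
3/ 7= 0.43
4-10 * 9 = -86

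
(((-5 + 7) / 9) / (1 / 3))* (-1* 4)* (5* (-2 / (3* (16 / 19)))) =95 / 9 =10.56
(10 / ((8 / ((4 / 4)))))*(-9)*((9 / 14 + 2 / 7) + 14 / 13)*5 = -82125 / 728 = -112.81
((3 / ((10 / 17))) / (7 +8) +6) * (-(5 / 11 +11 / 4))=-44697 / 2200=-20.32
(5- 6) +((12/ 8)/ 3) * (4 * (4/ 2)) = 3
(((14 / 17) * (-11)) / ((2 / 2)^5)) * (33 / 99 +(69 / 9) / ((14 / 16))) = -4202 / 51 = -82.39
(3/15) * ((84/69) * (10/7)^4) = 8000/7889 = 1.01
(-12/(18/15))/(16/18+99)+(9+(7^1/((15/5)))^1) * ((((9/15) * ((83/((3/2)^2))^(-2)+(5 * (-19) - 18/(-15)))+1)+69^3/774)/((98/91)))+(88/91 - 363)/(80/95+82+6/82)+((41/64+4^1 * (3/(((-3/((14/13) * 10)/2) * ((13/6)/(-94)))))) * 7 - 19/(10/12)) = 418973756410833911886487/13953536167637601600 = 30026.35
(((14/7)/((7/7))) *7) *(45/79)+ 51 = 58.97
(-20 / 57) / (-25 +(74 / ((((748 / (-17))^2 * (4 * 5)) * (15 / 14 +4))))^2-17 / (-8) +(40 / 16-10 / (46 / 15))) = 217282747264000 / 14636649930403209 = 0.01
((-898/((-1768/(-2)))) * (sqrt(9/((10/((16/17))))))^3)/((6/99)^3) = -3557.51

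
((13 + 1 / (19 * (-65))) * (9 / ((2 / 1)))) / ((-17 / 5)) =-72243 / 4199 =-17.20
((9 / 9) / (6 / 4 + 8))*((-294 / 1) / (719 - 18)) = -588 / 13319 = -0.04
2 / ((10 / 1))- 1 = -4 / 5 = -0.80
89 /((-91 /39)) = -267 /7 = -38.14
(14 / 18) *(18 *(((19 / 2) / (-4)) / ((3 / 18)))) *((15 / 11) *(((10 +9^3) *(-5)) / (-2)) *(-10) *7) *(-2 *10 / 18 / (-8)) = 430005625 / 88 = 4886427.56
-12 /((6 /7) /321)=-4494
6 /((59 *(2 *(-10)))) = -3 /590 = -0.01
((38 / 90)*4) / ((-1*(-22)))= 38 / 495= 0.08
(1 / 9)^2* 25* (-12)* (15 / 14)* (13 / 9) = -3250 / 567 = -5.73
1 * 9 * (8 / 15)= 24 / 5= 4.80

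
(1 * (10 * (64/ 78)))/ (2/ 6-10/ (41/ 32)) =-13120/ 11947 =-1.10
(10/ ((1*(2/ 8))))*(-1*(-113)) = 4520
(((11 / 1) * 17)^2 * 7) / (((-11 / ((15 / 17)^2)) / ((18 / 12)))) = -51975 / 2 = -25987.50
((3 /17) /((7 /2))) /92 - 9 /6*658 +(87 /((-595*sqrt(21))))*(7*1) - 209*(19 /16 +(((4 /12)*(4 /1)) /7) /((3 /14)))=-560041987 /394128 - 29*sqrt(21) /595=-1421.19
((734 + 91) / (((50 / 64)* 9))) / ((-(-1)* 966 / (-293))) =-35.59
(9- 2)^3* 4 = 1372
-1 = -1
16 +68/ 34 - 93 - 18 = -93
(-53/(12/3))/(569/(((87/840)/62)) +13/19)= -29203/750717348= -0.00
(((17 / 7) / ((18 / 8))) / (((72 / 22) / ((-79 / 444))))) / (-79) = 187 / 251748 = 0.00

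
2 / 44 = 1 / 22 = 0.05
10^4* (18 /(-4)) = -45000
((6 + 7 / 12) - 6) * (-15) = -35 / 4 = -8.75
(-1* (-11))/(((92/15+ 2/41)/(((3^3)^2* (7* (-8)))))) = -138087180/1901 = -72639.23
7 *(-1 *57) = -399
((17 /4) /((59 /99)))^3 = 4767078987 /13144256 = 362.67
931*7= 6517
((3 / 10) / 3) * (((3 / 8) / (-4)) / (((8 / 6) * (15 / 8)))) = -3 / 800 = -0.00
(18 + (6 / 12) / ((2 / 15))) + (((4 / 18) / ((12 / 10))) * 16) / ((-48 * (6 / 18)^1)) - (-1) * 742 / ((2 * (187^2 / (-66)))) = 7163483 / 343332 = 20.86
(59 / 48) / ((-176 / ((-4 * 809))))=47731 / 2112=22.60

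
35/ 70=1/ 2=0.50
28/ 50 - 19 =-461/ 25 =-18.44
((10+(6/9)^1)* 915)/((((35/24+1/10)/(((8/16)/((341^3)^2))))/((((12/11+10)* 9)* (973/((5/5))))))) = 625628102400/3234153031023196337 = 0.00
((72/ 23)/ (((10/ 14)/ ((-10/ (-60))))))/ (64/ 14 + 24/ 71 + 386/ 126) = 375732/ 4101245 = 0.09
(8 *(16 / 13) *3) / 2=14.77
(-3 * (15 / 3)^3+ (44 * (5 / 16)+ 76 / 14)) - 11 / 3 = -30197 / 84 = -359.49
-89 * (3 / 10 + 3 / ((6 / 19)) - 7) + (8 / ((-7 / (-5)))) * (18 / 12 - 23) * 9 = -47422 / 35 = -1354.91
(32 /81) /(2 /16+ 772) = 0.00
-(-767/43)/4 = 767/172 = 4.46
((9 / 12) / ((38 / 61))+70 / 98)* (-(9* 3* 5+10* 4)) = -51025 / 152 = -335.69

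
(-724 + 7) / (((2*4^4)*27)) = -239 / 4608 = -0.05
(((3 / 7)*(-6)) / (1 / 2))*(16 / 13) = -576 / 91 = -6.33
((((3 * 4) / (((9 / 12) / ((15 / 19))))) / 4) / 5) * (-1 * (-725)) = 8700 / 19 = 457.89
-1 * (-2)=2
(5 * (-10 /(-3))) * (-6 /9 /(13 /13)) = -100 /9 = -11.11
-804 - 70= -874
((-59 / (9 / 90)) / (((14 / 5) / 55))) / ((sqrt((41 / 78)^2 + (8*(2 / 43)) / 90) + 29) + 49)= -752461515000 / 5064099229 + 575250*sqrt(78866945) / 5064099229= -147.58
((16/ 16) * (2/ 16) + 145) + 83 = 1825/ 8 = 228.12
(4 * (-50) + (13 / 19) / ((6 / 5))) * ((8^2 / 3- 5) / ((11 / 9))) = -1114015 / 418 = -2665.11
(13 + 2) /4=15 /4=3.75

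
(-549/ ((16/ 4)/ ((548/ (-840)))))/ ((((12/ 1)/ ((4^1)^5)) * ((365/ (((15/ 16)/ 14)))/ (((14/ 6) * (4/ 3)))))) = 33428/ 7665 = 4.36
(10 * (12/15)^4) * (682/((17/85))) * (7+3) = 698368/5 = 139673.60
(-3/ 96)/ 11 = -1/ 352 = -0.00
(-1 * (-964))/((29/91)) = 87724/29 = 3024.97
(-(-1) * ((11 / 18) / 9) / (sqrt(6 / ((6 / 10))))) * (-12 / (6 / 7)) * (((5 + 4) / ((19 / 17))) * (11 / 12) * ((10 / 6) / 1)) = -14399 * sqrt(10) / 12312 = -3.70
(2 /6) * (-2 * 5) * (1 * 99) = -330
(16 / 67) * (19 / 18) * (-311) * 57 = -898168 / 201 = -4468.50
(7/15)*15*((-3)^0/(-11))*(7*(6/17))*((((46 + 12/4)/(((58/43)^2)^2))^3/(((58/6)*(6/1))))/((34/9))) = -6219701628651632637874652427/267211068854234286971543552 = -23.28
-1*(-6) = 6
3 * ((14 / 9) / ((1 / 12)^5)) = 1161216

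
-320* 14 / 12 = -1120 / 3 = -373.33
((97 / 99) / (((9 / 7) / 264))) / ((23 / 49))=266168 / 621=428.61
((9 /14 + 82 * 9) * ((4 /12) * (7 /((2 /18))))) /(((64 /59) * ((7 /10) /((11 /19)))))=100669635 /8512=11826.79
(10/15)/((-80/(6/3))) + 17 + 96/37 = 43463/2220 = 19.58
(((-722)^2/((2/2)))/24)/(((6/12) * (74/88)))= 5734124/111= 51658.77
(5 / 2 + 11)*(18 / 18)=27 / 2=13.50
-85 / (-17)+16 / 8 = 7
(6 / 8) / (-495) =-1 / 660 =-0.00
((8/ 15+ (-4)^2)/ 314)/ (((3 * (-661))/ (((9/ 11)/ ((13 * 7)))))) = -124/ 519403885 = -0.00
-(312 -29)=-283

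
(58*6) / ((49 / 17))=5916 / 49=120.73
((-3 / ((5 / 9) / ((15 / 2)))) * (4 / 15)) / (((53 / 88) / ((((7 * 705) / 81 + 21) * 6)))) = -2335872 / 265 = -8814.61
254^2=64516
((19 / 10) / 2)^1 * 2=19 / 10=1.90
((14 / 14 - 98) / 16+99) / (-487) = -1487 / 7792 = -0.19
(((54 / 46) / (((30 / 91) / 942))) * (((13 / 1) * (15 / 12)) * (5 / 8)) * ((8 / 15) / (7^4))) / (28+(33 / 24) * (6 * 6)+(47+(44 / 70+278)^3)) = 29849625 / 85324038854986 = 0.00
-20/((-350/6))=12/35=0.34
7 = 7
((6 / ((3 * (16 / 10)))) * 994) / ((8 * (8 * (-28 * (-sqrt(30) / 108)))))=639 * sqrt(30) / 256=13.67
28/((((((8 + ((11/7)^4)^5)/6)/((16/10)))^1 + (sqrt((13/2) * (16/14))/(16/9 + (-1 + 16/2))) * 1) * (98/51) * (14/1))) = 344714565749530929788747736146090907092080/291151504600752825996825004035991838662483827 - 12763607901146420371555634590940672512 * sqrt(91)/291151504600752825996825004035991838662483827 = 0.00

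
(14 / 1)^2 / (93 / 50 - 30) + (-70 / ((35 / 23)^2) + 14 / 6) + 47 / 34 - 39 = -17336027 / 239190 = -72.48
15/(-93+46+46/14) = -35/102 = -0.34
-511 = -511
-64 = -64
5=5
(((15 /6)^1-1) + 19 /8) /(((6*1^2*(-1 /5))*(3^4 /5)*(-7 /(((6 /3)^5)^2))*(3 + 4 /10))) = 248000 /28917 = 8.58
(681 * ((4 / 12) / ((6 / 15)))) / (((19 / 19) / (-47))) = -26672.50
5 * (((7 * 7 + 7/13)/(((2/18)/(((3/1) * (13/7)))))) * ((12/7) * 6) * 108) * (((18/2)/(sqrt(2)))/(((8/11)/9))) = 5378182920 * sqrt(2)/7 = 1086557032.34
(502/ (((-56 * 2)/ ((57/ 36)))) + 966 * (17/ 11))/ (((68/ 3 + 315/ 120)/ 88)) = 5169.75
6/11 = 0.55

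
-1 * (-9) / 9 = 1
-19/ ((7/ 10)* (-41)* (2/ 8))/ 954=380/ 136899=0.00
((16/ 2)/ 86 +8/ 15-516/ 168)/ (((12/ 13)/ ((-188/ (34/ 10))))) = 13490269/ 92106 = 146.46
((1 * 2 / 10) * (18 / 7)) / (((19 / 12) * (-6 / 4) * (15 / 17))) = -816 / 3325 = -0.25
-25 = -25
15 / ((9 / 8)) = 40 / 3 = 13.33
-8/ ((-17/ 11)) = 88/ 17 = 5.18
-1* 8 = -8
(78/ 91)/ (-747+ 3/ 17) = -17/ 14812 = -0.00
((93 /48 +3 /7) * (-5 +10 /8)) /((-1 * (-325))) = -159 /5824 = -0.03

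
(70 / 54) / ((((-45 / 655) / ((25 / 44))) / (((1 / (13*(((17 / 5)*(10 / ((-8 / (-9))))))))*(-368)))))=42182000 / 5316597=7.93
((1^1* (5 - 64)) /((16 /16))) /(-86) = 59 /86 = 0.69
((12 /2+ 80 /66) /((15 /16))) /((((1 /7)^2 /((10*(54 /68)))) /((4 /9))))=43904 /33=1330.42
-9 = -9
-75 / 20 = -3.75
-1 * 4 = -4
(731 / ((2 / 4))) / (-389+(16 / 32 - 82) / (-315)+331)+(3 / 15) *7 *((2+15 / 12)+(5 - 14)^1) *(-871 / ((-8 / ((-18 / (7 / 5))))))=6543927009 / 582032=11243.24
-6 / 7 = -0.86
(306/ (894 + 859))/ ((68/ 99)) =891/ 3506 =0.25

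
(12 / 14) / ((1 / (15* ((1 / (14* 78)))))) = 15 / 1274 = 0.01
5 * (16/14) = 40/7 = 5.71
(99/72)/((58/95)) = 2.25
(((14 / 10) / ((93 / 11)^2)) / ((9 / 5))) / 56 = 121 / 622728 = 0.00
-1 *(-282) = 282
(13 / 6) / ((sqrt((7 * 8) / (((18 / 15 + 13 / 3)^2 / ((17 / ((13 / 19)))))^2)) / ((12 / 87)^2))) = 2328482 * sqrt(14) / 1283513175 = 0.01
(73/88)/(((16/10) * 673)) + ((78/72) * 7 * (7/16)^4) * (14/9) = 11342605151/26198802432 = 0.43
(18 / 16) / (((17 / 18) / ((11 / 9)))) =99 / 68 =1.46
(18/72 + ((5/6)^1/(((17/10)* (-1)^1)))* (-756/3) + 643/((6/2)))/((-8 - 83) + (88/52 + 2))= -179335/46308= -3.87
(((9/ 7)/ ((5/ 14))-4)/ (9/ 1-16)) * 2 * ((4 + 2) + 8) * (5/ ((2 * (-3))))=-4/ 3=-1.33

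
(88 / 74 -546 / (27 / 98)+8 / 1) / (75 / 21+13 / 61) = -35060543 / 67266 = -521.22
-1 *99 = -99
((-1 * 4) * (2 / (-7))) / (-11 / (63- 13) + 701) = 400 / 245273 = 0.00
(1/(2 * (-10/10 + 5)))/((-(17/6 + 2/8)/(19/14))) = -0.06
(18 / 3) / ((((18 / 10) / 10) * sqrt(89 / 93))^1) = 100 * sqrt(8277) / 267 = 34.07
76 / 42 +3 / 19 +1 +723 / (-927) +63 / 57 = 135322 / 41097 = 3.29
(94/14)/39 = 47/273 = 0.17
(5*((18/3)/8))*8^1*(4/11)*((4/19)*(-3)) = -1440/209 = -6.89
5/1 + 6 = 11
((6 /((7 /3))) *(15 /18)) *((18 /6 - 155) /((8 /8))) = -2280 /7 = -325.71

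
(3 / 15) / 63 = 1 / 315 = 0.00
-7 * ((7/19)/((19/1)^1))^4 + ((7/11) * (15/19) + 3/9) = 468388236605/560457580353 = 0.84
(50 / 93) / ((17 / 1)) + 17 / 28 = 28277 / 44268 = 0.64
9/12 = 3/4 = 0.75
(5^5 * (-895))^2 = 7822509765625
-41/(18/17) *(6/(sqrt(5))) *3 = -697 *sqrt(5)/5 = -311.71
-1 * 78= -78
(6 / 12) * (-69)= -69 / 2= -34.50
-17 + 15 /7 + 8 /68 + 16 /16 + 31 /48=-74791 /5712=-13.09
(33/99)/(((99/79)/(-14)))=-1106/297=-3.72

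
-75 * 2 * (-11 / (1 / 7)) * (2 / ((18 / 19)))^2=1389850 / 27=51475.93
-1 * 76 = -76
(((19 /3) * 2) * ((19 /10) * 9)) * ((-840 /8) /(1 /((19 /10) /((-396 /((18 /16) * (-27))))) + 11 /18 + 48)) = -23334318 /56915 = -409.99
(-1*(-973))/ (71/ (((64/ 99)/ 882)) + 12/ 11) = 0.01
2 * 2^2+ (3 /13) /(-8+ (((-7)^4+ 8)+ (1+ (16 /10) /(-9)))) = 11240663 /1405066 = 8.00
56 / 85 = 0.66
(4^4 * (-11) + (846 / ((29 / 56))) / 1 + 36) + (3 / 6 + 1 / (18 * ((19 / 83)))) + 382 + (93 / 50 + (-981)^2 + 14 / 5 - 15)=238425510997 / 247950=961587.06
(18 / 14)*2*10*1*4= 720 / 7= 102.86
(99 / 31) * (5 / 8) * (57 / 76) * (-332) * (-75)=9244125 / 248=37274.70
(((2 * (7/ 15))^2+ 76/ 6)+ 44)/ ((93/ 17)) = 220082/ 20925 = 10.52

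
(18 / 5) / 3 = 6 / 5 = 1.20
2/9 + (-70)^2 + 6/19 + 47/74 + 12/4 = 62057407/12654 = 4904.17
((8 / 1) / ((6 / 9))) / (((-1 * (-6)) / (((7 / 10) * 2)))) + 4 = 34 / 5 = 6.80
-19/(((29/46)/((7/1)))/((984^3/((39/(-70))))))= 136010223175680/377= 360769822747.16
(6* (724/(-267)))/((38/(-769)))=556756/1691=329.25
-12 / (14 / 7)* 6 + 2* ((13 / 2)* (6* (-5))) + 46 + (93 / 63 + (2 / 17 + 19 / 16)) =-2154673 / 5712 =-377.22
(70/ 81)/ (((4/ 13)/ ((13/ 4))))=9.13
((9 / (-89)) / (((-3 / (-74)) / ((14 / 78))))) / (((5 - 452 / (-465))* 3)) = -80290 / 3212989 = -0.02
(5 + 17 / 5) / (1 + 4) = 42 / 25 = 1.68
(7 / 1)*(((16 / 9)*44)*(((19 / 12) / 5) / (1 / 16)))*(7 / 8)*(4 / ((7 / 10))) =374528 / 27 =13871.41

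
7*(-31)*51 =-11067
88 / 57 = 1.54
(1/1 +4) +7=12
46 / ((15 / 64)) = 2944 / 15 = 196.27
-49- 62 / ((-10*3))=-704 / 15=-46.93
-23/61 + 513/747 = 1568/5063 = 0.31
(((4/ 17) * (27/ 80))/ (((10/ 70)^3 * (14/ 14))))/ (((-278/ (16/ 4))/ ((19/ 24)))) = -58653/ 189040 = -0.31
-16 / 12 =-4 / 3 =-1.33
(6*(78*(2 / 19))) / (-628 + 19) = -312 / 3857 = -0.08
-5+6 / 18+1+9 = 5.33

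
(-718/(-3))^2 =515524/9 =57280.44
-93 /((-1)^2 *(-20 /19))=88.35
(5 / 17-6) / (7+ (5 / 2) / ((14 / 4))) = -679 / 918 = -0.74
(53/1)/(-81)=-53/81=-0.65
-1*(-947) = 947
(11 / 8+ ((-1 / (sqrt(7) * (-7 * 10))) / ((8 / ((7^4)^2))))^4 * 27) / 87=253461969116489422572523 / 3563520000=71126854659575.20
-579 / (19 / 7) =-213.32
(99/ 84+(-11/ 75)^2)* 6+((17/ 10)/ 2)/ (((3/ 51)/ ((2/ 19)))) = 2174936/ 249375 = 8.72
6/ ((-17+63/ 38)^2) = 8664/ 339889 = 0.03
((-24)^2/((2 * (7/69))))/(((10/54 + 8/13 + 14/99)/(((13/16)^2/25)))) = 405208089/5091800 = 79.58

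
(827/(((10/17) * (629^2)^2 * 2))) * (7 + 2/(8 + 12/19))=490411/15100714908520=0.00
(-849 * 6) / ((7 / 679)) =-494118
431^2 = 185761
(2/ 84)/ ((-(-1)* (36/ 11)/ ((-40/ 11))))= -5/ 189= -0.03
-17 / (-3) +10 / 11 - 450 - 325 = -25358 / 33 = -768.42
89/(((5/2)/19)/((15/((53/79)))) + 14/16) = 3206136/31733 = 101.03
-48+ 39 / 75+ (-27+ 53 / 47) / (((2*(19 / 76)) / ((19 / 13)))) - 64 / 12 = -5885771 / 45825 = -128.44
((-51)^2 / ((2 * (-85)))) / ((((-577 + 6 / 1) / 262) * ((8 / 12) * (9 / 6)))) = 20043 / 2855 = 7.02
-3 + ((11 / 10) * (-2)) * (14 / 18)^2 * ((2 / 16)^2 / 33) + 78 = 5831951 / 77760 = 75.00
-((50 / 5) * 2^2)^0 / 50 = -1 / 50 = -0.02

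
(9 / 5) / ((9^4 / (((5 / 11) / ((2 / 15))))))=5 / 5346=0.00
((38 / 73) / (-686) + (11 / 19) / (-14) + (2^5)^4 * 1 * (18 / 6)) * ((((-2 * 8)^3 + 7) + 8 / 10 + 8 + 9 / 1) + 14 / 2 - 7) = -4351972530914458 / 339815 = -12806887662.15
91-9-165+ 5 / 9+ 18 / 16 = -5855 / 72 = -81.32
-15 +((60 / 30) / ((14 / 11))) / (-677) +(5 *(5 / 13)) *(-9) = -1990523 / 61607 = -32.31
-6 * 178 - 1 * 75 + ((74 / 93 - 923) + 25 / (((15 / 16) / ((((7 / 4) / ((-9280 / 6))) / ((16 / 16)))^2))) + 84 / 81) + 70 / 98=-52057585883047 / 25228385280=-2063.45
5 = 5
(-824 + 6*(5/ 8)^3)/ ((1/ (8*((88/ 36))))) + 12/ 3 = -2315683/ 144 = -16081.13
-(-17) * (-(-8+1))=119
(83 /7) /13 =83 /91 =0.91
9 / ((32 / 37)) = 333 / 32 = 10.41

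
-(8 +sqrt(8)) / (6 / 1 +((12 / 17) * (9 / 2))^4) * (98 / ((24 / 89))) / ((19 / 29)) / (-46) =10562817349 * sqrt(2) / 47217930408 +10562817349 / 11804482602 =1.21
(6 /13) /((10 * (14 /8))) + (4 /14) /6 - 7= -9454 /1365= -6.93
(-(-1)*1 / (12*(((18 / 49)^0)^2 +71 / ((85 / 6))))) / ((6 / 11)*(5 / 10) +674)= 935 / 45481044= 0.00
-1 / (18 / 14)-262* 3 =-7081 / 9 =-786.78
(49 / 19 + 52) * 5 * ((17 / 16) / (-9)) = -88145 / 2736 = -32.22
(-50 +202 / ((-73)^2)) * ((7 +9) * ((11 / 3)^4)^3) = -4720823698.66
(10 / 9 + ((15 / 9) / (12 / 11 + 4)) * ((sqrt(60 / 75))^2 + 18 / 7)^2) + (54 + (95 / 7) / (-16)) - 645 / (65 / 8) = -68705983 / 3210480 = -21.40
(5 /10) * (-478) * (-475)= 113525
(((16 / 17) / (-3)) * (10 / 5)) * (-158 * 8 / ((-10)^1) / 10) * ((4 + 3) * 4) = -283136 / 1275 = -222.07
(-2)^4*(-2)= -32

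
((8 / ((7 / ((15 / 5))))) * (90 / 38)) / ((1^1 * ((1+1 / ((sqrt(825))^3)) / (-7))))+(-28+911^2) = 556875 * sqrt(33) / 1333599607+1106669174042676 / 1333599607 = 829836.16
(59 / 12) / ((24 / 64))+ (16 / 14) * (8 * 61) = 35962 / 63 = 570.83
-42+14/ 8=-161/ 4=-40.25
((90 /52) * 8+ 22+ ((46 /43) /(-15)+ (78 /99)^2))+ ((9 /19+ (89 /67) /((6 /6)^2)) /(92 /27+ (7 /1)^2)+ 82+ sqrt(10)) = 121.59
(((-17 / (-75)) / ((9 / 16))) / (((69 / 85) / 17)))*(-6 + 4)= -157216 / 9315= -16.88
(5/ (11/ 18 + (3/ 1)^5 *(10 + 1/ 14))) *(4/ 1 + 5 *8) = 6930/ 77111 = 0.09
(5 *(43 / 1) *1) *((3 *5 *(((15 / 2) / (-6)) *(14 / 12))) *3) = -112875 / 8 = -14109.38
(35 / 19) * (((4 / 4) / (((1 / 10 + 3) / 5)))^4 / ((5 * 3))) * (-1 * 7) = -306250000 / 52640697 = -5.82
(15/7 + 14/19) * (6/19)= 0.91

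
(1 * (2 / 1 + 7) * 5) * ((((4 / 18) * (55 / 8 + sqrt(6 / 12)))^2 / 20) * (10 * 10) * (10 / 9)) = 6875 * sqrt(2) / 81 + 127375 / 216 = 709.73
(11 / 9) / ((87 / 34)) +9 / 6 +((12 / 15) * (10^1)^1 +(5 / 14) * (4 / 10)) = 110941 / 10962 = 10.12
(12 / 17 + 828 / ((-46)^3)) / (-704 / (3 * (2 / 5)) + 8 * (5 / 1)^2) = -37629 / 20863760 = -0.00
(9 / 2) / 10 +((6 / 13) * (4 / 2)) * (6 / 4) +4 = 1517 / 260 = 5.83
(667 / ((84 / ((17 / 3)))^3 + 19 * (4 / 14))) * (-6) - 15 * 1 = -910374516 / 56103875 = -16.23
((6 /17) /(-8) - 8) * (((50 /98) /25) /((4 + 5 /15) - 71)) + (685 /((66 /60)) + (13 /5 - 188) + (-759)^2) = 4226109964291 /7330400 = 576518.33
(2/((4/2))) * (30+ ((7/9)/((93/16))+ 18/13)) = 342952/10881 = 31.52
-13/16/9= -13/144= -0.09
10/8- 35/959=665/548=1.21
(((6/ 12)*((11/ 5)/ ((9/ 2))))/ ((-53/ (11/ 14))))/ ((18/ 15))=-121/ 40068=-0.00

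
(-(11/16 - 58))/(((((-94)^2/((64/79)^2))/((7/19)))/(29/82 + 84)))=1420807136/10739581451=0.13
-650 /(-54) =325 /27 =12.04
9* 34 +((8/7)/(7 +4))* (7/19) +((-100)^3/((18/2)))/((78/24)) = -828516446/24453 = -33882.00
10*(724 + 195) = 9190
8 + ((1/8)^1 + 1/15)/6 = 5783/720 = 8.03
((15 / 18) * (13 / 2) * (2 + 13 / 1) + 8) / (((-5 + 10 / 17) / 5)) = -2023 / 20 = -101.15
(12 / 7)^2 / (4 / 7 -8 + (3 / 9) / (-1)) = -432 / 1141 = -0.38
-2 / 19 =-0.11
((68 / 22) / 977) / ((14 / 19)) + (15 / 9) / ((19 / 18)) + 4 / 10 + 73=535886852 / 7146755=74.98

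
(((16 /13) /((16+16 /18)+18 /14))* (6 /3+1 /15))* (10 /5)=20832 /74425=0.28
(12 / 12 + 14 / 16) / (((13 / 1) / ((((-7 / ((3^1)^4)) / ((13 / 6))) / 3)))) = -35 / 18252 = -0.00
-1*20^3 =-8000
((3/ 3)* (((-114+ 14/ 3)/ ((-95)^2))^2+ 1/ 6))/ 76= 244567043/ 111424455000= 0.00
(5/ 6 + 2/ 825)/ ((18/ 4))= 1379/ 7425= 0.19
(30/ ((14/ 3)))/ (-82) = -45/ 574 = -0.08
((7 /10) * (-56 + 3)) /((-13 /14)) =39.95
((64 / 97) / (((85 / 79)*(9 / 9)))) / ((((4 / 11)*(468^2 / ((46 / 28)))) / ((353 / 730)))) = 7055411 / 1153488527100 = 0.00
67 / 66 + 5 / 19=1603 / 1254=1.28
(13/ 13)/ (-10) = -1/ 10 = -0.10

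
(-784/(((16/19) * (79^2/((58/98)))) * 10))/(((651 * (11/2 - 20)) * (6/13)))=247/121886730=0.00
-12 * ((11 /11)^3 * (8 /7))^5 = -393216 /16807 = -23.40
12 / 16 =3 / 4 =0.75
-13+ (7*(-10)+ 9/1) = -74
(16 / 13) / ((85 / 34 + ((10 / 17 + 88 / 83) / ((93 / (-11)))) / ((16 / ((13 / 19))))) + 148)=319134336 / 39021983507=0.01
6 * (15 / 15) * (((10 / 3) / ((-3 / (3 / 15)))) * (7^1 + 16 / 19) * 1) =-10.46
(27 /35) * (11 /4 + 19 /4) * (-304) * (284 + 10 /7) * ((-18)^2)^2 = -2582344094976 /49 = -52700899897.47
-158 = -158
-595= -595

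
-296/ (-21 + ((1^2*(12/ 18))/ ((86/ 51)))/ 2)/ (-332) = -0.04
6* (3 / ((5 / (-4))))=-72 / 5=-14.40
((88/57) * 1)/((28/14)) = 44/57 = 0.77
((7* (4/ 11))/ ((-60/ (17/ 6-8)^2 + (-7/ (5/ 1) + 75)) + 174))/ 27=67270/ 175069323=0.00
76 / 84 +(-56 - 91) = -146.10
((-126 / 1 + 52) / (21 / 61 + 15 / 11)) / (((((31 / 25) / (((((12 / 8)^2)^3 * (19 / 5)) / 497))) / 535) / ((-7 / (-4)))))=-2849.14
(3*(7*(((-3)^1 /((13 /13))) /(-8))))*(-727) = -45801 /8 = -5725.12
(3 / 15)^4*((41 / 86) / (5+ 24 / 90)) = 123 / 849250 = 0.00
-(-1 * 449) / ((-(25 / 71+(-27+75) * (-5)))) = 31879 / 17015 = 1.87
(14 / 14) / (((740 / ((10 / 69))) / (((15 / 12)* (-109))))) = -545 / 20424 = -0.03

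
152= 152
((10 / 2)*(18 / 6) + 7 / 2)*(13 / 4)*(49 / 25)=23569 / 200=117.84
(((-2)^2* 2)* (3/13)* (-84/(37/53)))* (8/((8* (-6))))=17808/481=37.02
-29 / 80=-0.36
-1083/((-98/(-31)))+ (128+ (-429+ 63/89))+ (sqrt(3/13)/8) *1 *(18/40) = -5607145/8722+ 9 *sqrt(39)/2080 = -642.85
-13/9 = -1.44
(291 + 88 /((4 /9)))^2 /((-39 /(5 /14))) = -398535 /182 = -2189.75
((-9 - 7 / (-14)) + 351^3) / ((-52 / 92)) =-1989202955 / 26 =-76507805.96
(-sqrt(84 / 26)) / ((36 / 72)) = -2*sqrt(546) / 13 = -3.59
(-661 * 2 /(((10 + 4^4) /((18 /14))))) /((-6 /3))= 5949 /1862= 3.19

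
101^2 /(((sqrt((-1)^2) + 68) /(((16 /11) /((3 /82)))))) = 5877.78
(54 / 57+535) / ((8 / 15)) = 152745 / 152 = 1004.90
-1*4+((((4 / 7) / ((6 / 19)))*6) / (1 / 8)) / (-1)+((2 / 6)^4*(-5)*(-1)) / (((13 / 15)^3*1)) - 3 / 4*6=-8790235 / 92274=-95.26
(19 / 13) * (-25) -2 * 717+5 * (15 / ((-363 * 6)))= -1470.57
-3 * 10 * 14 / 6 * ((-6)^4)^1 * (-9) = 816480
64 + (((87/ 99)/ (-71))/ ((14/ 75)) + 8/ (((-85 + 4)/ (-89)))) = 64408139/ 885654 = 72.72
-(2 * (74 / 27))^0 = -1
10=10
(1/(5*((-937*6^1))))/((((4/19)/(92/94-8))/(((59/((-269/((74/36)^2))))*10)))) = -84405695/7676526168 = -0.01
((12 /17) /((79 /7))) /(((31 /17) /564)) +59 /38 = 1944779 /93062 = 20.90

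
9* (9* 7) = 567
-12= -12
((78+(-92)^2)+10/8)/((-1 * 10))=-34173/40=-854.32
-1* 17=-17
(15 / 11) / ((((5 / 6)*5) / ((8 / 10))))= 72 / 275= 0.26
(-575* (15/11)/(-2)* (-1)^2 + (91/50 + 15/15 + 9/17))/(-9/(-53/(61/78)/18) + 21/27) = 11462368671/91845050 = 124.80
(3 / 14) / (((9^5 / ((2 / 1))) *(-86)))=-1 / 11849166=-0.00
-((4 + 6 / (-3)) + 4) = -6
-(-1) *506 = 506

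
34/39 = 0.87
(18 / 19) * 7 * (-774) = -5132.84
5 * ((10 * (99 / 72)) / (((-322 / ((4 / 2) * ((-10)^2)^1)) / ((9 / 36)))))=-6875 / 644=-10.68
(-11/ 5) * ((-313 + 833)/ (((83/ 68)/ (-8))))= 622336/ 83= 7498.02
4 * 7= 28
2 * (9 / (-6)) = -3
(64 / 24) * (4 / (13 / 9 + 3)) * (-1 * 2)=-24 / 5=-4.80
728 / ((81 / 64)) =46592 / 81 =575.21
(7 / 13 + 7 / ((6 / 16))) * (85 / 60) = 12733 / 468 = 27.21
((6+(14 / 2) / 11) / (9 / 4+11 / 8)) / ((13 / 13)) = 584 / 319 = 1.83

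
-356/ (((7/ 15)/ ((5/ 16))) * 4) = -6675/ 112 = -59.60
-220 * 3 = -660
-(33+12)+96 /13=-489 /13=-37.62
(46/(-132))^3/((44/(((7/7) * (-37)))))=450179/12649824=0.04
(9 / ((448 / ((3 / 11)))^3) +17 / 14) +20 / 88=172521947379 / 119677386752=1.44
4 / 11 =0.36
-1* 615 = -615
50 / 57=0.88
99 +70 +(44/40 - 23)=1471/10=147.10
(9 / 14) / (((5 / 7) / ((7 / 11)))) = 63 / 110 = 0.57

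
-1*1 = -1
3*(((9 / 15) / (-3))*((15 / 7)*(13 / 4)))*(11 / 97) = -1287 / 2716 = -0.47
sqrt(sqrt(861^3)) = 861^(3/4) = 158.95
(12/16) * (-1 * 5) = -15/4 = -3.75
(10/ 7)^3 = 1000/ 343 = 2.92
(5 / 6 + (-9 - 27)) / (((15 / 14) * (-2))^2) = -10339 / 1350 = -7.66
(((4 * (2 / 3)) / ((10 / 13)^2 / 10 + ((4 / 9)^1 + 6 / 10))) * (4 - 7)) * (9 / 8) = -68445 / 8393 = -8.16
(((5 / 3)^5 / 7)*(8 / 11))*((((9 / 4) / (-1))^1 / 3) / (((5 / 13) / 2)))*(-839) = 4371.89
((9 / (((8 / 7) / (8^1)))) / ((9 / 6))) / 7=6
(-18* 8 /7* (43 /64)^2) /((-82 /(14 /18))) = 1849 /20992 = 0.09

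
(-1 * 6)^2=36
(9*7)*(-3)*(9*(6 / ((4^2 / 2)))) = -5103 / 4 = -1275.75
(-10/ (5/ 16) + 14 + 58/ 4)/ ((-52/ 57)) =399/ 104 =3.84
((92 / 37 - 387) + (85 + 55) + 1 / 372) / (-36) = 3365447 / 495504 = 6.79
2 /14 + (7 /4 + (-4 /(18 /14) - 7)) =-2071 /252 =-8.22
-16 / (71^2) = -16 / 5041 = -0.00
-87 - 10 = -97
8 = 8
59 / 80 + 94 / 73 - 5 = -17373 / 5840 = -2.97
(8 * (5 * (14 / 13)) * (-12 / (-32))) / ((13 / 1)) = 210 / 169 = 1.24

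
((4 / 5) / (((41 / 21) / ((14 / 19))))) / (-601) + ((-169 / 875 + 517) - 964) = -183195839426 / 409656625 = -447.19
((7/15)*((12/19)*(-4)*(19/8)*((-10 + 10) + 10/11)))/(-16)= 7/44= 0.16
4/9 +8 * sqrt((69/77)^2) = 5276/693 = 7.61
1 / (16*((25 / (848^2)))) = 44944 / 25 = 1797.76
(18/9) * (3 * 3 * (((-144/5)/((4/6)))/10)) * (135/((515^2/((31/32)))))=-0.04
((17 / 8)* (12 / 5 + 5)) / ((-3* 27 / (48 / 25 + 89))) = -1429717 / 81000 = -17.65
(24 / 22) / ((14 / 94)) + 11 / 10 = 8.42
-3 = -3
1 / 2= 0.50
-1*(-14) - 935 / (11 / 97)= -8231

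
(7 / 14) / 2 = 1 / 4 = 0.25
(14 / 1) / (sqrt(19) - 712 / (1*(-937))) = -9340016 / 16174467 +12291566*sqrt(19) / 16174467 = 2.74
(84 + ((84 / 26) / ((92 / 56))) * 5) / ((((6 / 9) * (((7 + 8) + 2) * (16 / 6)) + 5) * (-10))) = -126252 / 473915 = -0.27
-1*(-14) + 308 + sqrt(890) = sqrt(890) + 322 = 351.83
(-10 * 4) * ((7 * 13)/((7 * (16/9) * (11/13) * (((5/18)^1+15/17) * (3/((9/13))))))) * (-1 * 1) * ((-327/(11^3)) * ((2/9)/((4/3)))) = -5853627/2079022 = -2.82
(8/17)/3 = 0.16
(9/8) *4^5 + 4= 1156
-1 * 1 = -1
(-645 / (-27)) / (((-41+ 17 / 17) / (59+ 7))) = -473 / 12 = -39.42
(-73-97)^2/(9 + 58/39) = 2755.75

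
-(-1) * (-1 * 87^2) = -7569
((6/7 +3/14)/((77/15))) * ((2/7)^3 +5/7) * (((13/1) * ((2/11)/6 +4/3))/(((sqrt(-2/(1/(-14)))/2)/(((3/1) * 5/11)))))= 15136875 * sqrt(7)/28471058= 1.41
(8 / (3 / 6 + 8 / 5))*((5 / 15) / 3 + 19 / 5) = 14.90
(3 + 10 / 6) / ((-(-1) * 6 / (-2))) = -14 / 9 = -1.56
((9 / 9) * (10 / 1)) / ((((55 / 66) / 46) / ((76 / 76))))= 552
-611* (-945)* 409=236154555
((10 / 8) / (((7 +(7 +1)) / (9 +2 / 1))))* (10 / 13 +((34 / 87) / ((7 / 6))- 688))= -9969949 / 15834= -629.65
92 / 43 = 2.14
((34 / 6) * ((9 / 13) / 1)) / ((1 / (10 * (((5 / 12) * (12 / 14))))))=1275 / 91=14.01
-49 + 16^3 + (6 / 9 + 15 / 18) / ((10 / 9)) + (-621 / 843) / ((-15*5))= 113758911 / 28100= 4048.36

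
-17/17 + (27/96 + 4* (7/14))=1.28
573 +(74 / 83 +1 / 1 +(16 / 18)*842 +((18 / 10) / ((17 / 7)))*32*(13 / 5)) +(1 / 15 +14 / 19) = 8359212829 / 6032025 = 1385.81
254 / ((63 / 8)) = 2032 / 63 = 32.25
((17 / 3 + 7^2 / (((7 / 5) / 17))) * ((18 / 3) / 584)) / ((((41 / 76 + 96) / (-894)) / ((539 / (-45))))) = 499943276 / 730365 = 684.51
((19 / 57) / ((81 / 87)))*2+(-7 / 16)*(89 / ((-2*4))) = 57887 / 10368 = 5.58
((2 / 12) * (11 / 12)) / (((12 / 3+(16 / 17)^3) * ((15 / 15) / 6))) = 54043 / 284976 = 0.19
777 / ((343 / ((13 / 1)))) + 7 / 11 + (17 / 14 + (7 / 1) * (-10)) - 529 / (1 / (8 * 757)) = -3453548391 / 1078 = -3203662.70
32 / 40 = 4 / 5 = 0.80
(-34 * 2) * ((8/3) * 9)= -1632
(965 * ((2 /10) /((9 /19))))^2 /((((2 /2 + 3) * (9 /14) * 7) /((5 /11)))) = 67234445 /16038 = 4192.20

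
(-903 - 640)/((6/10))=-7715/3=-2571.67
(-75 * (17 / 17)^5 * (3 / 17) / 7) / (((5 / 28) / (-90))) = 16200 / 17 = 952.94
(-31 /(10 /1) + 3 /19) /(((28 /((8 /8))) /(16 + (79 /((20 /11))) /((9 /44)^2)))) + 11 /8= -235772909 /2154600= -109.43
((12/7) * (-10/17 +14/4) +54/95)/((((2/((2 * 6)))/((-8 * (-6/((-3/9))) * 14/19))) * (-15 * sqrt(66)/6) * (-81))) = -446976 * sqrt(66)/1687675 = -2.15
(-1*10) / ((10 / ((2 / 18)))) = -1 / 9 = -0.11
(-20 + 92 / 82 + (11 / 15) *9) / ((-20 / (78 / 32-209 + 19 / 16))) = -4135431 / 32800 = -126.08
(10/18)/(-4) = -0.14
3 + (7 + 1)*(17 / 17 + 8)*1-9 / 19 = 1416 / 19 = 74.53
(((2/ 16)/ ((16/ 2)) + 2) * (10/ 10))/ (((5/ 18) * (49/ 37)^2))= 4.14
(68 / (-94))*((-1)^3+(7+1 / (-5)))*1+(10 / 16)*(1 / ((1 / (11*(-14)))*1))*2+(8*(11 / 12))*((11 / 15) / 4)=-195.35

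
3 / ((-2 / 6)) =-9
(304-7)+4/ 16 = 1189/ 4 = 297.25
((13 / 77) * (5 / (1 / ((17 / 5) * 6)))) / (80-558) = -663 / 18403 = -0.04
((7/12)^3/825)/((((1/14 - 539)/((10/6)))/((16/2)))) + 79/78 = 5310818837/5243624100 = 1.01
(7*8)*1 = 56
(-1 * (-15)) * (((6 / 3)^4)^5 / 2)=7864320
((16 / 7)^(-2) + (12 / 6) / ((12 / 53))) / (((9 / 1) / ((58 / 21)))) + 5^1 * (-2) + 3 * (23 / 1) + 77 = 10071335 / 72576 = 138.77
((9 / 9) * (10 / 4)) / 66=5 / 132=0.04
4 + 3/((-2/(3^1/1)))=-1/2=-0.50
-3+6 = 3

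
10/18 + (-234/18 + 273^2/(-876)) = -256291/2628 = -97.52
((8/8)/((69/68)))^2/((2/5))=11560/4761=2.43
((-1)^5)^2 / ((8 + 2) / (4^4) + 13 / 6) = 384 / 847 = 0.45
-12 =-12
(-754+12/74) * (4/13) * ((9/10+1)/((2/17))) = -9009116/2405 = -3745.99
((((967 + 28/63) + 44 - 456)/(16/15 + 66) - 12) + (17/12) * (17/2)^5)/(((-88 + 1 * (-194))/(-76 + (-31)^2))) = -3581441323585/18156288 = -197256.25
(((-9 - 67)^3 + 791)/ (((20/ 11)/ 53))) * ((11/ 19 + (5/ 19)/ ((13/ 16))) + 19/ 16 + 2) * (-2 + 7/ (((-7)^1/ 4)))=2477724531645/ 7904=313477293.98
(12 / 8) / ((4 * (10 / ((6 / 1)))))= 9 / 40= 0.22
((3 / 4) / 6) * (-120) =-15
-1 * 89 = -89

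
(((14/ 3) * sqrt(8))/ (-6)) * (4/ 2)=-28 * sqrt(2)/ 9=-4.40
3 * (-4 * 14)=-168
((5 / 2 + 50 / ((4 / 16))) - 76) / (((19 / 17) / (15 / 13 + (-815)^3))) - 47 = -15134066042539 / 247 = -61271522439.43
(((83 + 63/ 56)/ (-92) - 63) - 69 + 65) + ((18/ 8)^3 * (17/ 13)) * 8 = 490351/ 9568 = 51.25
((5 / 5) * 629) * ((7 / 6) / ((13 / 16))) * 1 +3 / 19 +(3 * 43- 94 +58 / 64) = 22271345 / 23712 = 939.24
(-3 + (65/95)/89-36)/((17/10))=-659360/28747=-22.94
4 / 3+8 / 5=44 / 15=2.93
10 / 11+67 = 747 / 11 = 67.91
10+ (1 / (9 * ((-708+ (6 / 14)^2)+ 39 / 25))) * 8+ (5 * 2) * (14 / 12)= 42174295 / 1946619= 21.67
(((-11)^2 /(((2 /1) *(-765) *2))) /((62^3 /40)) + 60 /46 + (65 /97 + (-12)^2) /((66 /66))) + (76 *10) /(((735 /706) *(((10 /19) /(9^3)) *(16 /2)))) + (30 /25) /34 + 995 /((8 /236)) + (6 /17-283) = 310145675978945347 /1993114065348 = 155608.59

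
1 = 1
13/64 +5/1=333/64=5.20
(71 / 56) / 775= 71 / 43400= 0.00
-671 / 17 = -39.47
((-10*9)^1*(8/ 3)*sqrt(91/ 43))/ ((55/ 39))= -1872*sqrt(3913)/ 473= -247.57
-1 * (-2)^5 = 32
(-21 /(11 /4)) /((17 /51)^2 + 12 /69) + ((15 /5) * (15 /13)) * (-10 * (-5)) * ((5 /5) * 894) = 1305237456 /8437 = 154703.98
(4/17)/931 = 4/15827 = 0.00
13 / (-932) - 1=-945 / 932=-1.01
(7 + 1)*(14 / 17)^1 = 112 / 17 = 6.59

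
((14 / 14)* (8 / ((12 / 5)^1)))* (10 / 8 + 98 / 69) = 8.90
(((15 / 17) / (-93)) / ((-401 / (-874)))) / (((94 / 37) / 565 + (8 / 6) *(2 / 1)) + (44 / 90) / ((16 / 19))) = -6577549200 / 1034309781739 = -0.01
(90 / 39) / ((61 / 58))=1740 / 793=2.19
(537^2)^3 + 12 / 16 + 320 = 95919234805390919 / 4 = 23979808701347729.75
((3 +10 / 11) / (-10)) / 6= -43 / 660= -0.07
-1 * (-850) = 850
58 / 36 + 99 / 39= 971 / 234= 4.15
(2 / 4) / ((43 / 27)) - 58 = -4961 / 86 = -57.69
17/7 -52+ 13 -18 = -382/7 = -54.57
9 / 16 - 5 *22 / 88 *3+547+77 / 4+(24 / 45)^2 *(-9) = 224201 / 400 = 560.50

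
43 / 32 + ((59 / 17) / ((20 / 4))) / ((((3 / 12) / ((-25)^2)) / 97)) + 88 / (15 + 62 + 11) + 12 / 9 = 274710001 / 1632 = 168327.21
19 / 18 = 1.06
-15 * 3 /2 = -45 /2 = -22.50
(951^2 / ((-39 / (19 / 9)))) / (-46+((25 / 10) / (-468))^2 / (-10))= 85780626048 / 80600837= 1064.26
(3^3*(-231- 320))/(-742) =20.05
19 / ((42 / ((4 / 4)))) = 19 / 42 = 0.45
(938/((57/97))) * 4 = 363944/57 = 6384.98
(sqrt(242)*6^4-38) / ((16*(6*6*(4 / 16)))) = -19 / 72 + 99*sqrt(2) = 139.74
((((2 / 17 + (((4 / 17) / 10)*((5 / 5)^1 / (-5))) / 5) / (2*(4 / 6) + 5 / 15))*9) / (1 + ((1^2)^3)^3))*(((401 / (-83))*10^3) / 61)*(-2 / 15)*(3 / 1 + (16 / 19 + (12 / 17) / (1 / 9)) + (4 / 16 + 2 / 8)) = 24735104352 / 695023325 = 35.59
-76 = -76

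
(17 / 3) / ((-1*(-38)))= 17 / 114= 0.15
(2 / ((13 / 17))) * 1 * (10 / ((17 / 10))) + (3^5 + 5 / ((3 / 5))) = 10402 / 39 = 266.72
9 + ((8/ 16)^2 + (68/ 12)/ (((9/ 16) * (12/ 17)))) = 7621/ 324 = 23.52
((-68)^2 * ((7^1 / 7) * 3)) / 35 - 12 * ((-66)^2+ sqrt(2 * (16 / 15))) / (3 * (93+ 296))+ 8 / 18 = 43131772 / 122535 - 16 * sqrt(30) / 5835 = 351.98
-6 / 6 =-1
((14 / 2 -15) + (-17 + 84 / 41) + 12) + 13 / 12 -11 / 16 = -20773 / 1968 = -10.56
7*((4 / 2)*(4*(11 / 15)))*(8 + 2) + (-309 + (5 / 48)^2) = 234265 / 2304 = 101.68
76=76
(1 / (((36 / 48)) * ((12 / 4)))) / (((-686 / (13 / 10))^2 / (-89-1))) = -169 / 1176490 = -0.00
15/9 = 5/3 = 1.67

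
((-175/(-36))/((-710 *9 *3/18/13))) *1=-455/7668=-0.06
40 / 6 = 20 / 3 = 6.67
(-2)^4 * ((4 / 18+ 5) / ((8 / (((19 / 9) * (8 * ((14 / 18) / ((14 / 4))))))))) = 28576 / 729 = 39.20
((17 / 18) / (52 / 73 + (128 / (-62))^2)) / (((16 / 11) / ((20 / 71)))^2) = 721523605 / 101330391168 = 0.01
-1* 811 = -811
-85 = -85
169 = 169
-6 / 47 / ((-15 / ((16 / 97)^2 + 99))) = 1863494 / 2211115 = 0.84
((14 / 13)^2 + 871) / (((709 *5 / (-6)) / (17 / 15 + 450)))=-398968786 / 599105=-665.94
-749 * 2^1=-1498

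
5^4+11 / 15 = 9386 / 15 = 625.73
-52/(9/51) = -884/3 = -294.67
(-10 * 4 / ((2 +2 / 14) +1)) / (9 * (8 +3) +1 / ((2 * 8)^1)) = -448 / 3487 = -0.13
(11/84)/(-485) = -11/40740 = -0.00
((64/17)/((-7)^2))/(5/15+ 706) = 192/1765127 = 0.00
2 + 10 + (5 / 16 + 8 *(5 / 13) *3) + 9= 6353 / 208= 30.54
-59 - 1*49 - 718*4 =-2980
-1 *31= -31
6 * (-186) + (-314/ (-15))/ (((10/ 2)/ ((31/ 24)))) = -999533/ 900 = -1110.59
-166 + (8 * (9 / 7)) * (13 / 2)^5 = 3336989 / 28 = 119178.18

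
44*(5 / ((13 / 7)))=1540 / 13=118.46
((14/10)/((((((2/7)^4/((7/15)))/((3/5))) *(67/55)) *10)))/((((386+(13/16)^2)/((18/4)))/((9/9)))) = 0.06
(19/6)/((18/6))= 1.06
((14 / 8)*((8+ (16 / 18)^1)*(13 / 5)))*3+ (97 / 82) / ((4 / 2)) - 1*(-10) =64907 / 492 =131.92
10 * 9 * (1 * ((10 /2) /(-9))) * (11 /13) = -550 /13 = -42.31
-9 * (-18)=162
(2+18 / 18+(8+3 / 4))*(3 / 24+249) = 93671 / 32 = 2927.22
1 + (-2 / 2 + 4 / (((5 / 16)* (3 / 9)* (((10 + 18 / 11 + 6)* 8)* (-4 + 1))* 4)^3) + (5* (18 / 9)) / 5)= 3650690669 / 1825346000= 2.00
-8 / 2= -4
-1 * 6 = -6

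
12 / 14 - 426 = -2976 / 7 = -425.14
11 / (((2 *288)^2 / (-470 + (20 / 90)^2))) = -209363 / 13436928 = -0.02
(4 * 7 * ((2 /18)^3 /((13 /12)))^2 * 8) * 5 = 17920 /9979281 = 0.00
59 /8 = 7.38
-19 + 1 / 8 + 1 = -143 / 8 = -17.88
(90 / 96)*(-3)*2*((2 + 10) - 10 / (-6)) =-615 / 8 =-76.88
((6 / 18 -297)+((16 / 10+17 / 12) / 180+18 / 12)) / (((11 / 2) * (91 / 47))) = -149818093 / 5405400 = -27.72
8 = 8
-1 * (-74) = 74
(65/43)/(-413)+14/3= 248431/53277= 4.66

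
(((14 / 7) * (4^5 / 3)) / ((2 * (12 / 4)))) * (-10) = -10240 / 9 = -1137.78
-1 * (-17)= 17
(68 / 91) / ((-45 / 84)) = -272 / 195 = -1.39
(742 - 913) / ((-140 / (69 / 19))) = 621 / 140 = 4.44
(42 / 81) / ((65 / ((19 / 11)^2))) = 5054 / 212355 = 0.02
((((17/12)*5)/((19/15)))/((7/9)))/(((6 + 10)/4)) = 1.80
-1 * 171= -171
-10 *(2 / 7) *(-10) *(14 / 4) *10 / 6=500 / 3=166.67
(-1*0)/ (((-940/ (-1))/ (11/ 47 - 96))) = 0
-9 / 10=-0.90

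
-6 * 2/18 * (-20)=40/3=13.33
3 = 3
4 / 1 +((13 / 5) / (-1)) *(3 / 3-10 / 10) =4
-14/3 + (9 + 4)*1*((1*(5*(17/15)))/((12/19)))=4031/36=111.97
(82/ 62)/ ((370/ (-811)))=-33251/ 11470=-2.90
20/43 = 0.47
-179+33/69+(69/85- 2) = -351333/1955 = -179.71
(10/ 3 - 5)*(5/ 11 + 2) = -45/ 11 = -4.09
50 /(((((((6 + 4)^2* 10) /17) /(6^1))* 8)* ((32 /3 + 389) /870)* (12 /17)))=1.97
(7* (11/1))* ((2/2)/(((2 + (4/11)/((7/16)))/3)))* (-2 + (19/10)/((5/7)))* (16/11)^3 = 165.72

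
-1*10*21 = -210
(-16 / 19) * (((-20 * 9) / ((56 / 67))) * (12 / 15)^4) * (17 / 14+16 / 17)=16671744 / 104125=160.11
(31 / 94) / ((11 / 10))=155 / 517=0.30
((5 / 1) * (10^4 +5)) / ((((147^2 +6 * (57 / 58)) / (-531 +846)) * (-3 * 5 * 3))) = -3385025 / 208944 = -16.20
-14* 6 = -84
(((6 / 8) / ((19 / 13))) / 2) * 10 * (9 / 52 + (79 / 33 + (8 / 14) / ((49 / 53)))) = 9373535 / 1146992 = 8.17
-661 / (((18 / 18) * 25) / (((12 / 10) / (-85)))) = 3966 / 10625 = 0.37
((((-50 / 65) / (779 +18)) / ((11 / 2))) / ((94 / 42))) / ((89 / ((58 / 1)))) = -24360 / 476740693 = -0.00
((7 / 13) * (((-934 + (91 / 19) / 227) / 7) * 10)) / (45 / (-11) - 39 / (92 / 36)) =5095737515 / 137256912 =37.13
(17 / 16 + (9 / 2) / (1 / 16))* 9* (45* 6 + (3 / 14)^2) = 79552287 / 448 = 177572.07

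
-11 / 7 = -1.57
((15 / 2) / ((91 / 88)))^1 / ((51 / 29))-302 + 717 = 419.12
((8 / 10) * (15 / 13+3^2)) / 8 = 1.02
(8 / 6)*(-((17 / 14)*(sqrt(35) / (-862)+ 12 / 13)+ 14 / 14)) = -772 / 273+ 17*sqrt(35) / 9051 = -2.82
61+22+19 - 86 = 16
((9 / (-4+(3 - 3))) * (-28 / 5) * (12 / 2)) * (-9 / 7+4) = 1026 / 5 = 205.20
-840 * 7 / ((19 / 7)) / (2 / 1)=-20580 / 19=-1083.16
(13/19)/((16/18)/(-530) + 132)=31005/5981504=0.01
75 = 75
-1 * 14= -14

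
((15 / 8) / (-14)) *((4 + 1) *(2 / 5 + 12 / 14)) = -165 / 196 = -0.84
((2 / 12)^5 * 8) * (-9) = -1 / 108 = -0.01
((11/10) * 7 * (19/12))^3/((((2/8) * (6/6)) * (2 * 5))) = 3131359847/4320000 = 724.85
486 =486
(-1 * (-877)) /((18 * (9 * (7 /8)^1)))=3508 /567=6.19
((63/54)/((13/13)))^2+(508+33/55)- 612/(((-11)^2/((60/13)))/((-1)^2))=137780789/283140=486.62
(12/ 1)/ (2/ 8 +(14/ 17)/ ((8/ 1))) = 34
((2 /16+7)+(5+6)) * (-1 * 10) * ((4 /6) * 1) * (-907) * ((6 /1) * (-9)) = -5918175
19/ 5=3.80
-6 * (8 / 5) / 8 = -6 / 5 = -1.20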